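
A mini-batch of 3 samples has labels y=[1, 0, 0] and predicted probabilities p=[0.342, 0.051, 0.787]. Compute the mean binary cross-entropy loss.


L[0] = -ln(0.342) = 1.0729
L[1] = -ln(1-0.051) = -ln(0.949) = 0.0523
L[2] = -ln(1-0.787) = -ln(0.213) = 1.5465
mean = (1.0729 + 0.0523 + 1.5465)/3 = 0.8906

0.8906


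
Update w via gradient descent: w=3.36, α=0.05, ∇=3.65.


w_new = w - α·∇
= 3.36 - 0.05·3.65
= 3.36 - 0.1825
= 3.1775

3.1775


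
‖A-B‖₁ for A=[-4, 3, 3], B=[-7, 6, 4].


d = |-4+ 7| + |3-6| + |3-4|
  = 3 + 3 + 1
  = 7

7


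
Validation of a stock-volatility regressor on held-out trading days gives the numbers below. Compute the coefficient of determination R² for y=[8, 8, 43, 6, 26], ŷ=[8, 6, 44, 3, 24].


ȳ = 18.2
SS_res = Σ(y-ŷ)² = 18
SS_tot = Σ(y-ȳ)² = 1032.8
R² = 1 - SS_res/SS_tot = 1 - 0.0174 = 0.9826

0.9826


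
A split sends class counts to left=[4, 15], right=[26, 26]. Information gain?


Parent = [30, 41], H_parent = 0.9826
H_left = 0.7425 (n=19), H_right = 1 (n=52)
H_children = (19/71)·0.7425 + (52/71)·1 = 0.9311
IG = 0.9826 - 0.9311 = 0.0515

0.0515


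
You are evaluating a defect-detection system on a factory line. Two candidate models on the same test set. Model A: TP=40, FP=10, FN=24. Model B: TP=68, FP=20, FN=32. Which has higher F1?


Model A: P=40/50=0.8, R=40/64=0.625, F1=2PR/(P+R)=2TP/(2TP+FP+FN)=80/114=0.7018
Model B: P=68/88=0.7727, R=68/100=0.68, F1=2PR/(P+R)=2TP/(2TP+FP+FN)=136/188=0.7234
0.7018 < 0.7234 → Model B

Model B


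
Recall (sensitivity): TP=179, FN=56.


Recall = TP/(TP+FN)
= 179/(179+56)
= 179/235 = 76.17%

76.17%


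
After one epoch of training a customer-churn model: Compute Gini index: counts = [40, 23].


Probabilities: [40/63, 23/63] ≈ [0.6349, 0.3651]
Σpᵢ² = (1600 + 529)/63² = 2129/3969
Gini = 1 - Σpᵢ² = 1 - 2129/3969 = 0.4636

0.4636


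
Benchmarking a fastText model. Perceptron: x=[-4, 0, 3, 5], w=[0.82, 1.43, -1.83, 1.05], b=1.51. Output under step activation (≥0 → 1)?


z = (-4)·(0.82) + (0)·(1.43) + (3)·(-1.83) + (5)·(1.05) + 1.51
  = -2.01
step(z) = 0 (z<0)

0


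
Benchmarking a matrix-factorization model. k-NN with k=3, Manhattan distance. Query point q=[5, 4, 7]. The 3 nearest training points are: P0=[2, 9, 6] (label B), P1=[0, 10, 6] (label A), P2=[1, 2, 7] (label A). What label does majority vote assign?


d(q,P0) = 9  (label B)
d(q,P1) = 12  (label A)
d(q,P2) = 6  (label A)
Votes: A=2, B=1
Majority → A

A


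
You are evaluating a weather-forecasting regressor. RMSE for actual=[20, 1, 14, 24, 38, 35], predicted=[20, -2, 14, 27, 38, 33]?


MSE = 22/6 = 3.6667
RMSE = √(22/6) = 1.9149

1.9149


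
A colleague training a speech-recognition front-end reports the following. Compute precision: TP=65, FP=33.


Precision = TP/(TP+FP)
= 65/(65+33)
= 65/98 = 66.33%

66.33%


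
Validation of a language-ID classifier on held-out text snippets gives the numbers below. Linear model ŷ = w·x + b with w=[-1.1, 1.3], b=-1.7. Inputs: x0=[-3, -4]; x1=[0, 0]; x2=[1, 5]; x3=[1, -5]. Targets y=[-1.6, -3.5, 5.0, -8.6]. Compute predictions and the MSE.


ŷ0 = (-1.1)·(-3) + (1.3)·(-4) - 1.7 = -3.6
ŷ1 = (-1.1)·(0) + (1.3)·(0) - 1.7 = -1.7
ŷ2 = (-1.1)·(1) + (1.3)·(5) - 1.7 = 3.7
ŷ3 = (-1.1)·(1) + (1.3)·(-5) - 1.7 = -9.3
errors² = [4.0, 3.24, 1.69, 0.49]
MSE = 9.4200/4 = 2.355

2.355


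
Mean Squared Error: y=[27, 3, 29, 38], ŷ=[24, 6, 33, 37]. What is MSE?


Squared errors: (27-24)²=9, (3-6)²=9, (29-33)²=16, (38-37)²=1
Sum = 35
MSE = 35/4 = 35/4

35/4


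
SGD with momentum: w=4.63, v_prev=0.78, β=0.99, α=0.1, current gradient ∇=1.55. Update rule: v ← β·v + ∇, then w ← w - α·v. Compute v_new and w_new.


v_new = 0.99·0.78 + 1.55 = 0.7722 + 1.55 = 2.3222
w_new = 4.63 - 0.1·2.3222 = 4.63 - 0.23222 = 4.39778

v_new=2.3222, w_new=4.39778


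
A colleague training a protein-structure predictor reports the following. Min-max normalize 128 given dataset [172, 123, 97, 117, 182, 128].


min=97, max=182
(128-97)/(182-97) = 31/85 = 0.3647

0.3647


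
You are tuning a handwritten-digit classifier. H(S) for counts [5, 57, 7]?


Probabilities: [5/69, 57/69, 7/69] ≈ [0.0725, 0.8261, 0.1014]
H = -((5/69)·log₂(5/69) + (57/69)·log₂(57/69) + (7/69)·log₂(7/69))
  = 0.837 bits

0.837 bits


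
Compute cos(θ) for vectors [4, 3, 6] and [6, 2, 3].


A·B = 4·6 + 3·2 + 6·3 = 48
‖A‖ = √61 = 7.8102, ‖B‖ = √49 = 7
cos = 48/(√61·√49) = 48/√2989 = 0.878

0.878


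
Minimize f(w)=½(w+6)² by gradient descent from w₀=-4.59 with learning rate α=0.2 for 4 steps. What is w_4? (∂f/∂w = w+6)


step 1: grad = -4.59+6 = 1.41; w = -4.59 - 0.2·(1.41) = -4.872
step 2: grad = -4.872+6 = 1.128; w = -4.872 - 0.2·(1.128) = -5.0976
step 3: grad = -5.0976+6 = 0.9024; w = -5.0976 - 0.2·(0.9024) = -5.27808
step 4: grad = -5.27808+6 = 0.72192; w = -5.27808 - 0.2·(0.72192) = -5.422464

-5.422464


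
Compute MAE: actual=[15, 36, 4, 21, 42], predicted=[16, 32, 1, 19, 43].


Absolute errors: |15-16|=1, |36-32|=4, |4-1|=3, |21-19|=2, |42-43|=1
Sum = 11
MAE = 11/5 = 11/5

11/5


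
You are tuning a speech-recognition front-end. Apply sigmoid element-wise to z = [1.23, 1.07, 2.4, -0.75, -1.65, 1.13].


σ(1.23) = 1/(1+e^-1.23) = 0.7738
σ(1.07) = 1/(1+e^-1.07) = 0.7446
σ(2.4) = 1/(1+e^-2.4) = 0.9168
σ(-0.75) = 1/(1+e^0.75) = 0.3208
σ(-1.65) = 1/(1+e^1.65) = 0.1611
σ(1.13) = 1/(1+e^-1.13) = 0.7558
result = [0.7738, 0.7446, 0.9168, 0.3208, 0.1611, 0.7558]

[0.7738, 0.7446, 0.9168, 0.3208, 0.1611, 0.7558]


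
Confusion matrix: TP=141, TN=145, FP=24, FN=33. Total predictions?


Total = TP + TN + FP + FN
= 141 + 145 + 24 + 33
= 343
(Predicted positive: 165, predicted negative: 178)

343


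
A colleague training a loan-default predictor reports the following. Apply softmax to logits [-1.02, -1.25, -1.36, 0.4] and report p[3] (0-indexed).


Exponentials: e^-1.02=0.3606, e^-1.25=0.2865, e^-1.36=0.2567, e^0.4=1.4918
Sum = 2.3956
Softmax = [0.1505, 0.1196, 0.1071, 0.6227]
p[3] = 1.4918/2.3956 = 0.6227

0.6227


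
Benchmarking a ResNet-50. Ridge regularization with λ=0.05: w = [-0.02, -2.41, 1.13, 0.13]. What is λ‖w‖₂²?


‖w‖₂² = (-0.02)² + (-2.41)² + (1.13)² + (0.13)²
     = 0.0004 + 5.8081 + 1.2769 + 0.0169
     = 7.1023
λ·‖w‖₂² = 0.05·7.1023 = 0.355115

0.355115


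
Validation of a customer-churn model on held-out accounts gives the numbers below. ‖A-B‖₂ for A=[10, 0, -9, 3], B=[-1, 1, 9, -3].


d = √((10+ 1)² + (0-1)² + (-9-9)² + (3+ 3)²)
  = √(121 + 1 + 324 + 36)
  = √482 = 21.9545

21.9545


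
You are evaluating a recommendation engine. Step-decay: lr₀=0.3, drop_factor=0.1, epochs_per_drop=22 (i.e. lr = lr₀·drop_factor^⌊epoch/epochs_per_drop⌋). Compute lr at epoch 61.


n_drops = ⌊61/22⌋ = 2
lr = 0.3·0.1^2 = 0.3·0.01 = 0.003

0.003


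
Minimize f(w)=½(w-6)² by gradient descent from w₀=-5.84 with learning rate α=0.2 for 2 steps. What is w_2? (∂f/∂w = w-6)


step 1: grad = -5.84-6 = -11.84; w = -5.84 - 0.2·(-11.84) = -3.472
step 2: grad = -3.472-6 = -9.472; w = -3.472 - 0.2·(-9.472) = -1.5776

-1.5776


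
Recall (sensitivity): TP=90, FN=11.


Recall = TP/(TP+FN)
= 90/(90+11)
= 90/101 = 89.11%

89.11%


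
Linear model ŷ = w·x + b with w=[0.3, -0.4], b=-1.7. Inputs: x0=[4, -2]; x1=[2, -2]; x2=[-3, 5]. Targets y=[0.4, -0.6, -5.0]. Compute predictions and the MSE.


ŷ0 = (0.3)·(4) + (-0.4)·(-2) - 1.7 = 0.3
ŷ1 = (0.3)·(2) + (-0.4)·(-2) - 1.7 = -0.3
ŷ2 = (0.3)·(-3) + (-0.4)·(5) - 1.7 = -4.6
errors² = [0.01, 0.09, 0.16]
MSE = 0.2600/3 = 0.0867

0.0867


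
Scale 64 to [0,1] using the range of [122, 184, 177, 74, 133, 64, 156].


min=64, max=184
(64-64)/(184-64) = 0/120 = 0.0

0.0


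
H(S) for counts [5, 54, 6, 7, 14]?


Probabilities: [5/86, 54/86, 6/86, 7/86, 14/86] ≈ [0.0581, 0.6279, 0.0698, 0.0814, 0.1628]
H = -((5/86)·log₂(5/86) + (54/86)·log₂(54/86) + (6/86)·log₂(6/86) + (7/86)·log₂(7/86) + (14/86)·log₂(14/86))
  = 1.6491 bits

1.6491 bits


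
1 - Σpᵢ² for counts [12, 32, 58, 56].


Probabilities: [12/158, 32/158, 58/158, 56/158] ≈ [0.0759, 0.2025, 0.3671, 0.3544]
Σpᵢ² = (144 + 1024 + 3364 + 3136)/158² = 7668/24964
Gini = 1 - Σpᵢ² = 1 - 7668/24964 = 0.6928

0.6928


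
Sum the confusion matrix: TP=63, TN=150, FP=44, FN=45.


Total = TP + TN + FP + FN
= 63 + 150 + 44 + 45
= 302
(Predicted positive: 107, predicted negative: 195)

302


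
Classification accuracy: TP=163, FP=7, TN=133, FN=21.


Accuracy = (TP+TN)/(TP+TN+FP+FN)
= (163+133)/(324)
= 296/324 = 91.36%

91.36%


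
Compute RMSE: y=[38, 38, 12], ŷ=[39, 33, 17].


MSE = 51/3 = 17
RMSE = √(51/3) = 4.1231

4.1231


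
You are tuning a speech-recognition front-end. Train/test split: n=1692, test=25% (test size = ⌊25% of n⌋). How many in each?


Test = ⌊1692·25/100⌋ = 423
Train = 1692 - 423 = 1269

Train: 1269, Test: 423


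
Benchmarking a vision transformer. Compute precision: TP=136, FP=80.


Precision = TP/(TP+FP)
= 136/(136+80)
= 136/216 = 62.96%

62.96%


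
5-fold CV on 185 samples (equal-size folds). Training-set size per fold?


Fold size = 185/5 = 37
Training per fold = 185 - 37 = 148

148


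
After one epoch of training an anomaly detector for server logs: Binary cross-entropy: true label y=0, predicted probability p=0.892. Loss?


BCE = -[y·ln(p) + (1-y)·ln(1-p)]
= -0 - 1·ln(1-0.892)
= -ln(0.108) = 2.2256

2.2256


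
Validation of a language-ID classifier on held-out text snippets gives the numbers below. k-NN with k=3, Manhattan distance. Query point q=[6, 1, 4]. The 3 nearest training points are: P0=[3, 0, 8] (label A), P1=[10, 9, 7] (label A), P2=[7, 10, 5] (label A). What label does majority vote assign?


d(q,P0) = 8  (label A)
d(q,P1) = 15  (label A)
d(q,P2) = 11  (label A)
Votes: A=3, B=0
Majority → A

A


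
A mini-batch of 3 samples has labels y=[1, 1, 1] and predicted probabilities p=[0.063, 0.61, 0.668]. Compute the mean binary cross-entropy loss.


L[0] = -ln(0.063) = 2.7646
L[1] = -ln(0.61) = 0.4943
L[2] = -ln(0.668) = 0.4035
mean = (2.7646 + 0.4943 + 0.4035)/3 = 1.2208

1.2208


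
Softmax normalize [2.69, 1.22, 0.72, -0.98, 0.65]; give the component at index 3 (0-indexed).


Exponentials: e^2.69=14.7317, e^1.22=3.3872, e^0.72=2.0544, e^-0.98=0.3753, e^0.65=1.9155
Sum = 22.4641
Softmax = [0.6558, 0.1508, 0.0915, 0.0167, 0.0853]
p[3] = 0.3753/22.4641 = 0.0167

0.0167


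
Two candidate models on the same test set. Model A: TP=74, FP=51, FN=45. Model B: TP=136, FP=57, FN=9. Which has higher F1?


Model A: P=74/125=0.592, R=74/119=0.6218, F1=2PR/(P+R)=2TP/(2TP+FP+FN)=148/244=0.6066
Model B: P=136/193=0.7047, R=136/145=0.9379, F1=2PR/(P+R)=2TP/(2TP+FP+FN)=272/338=0.8047
0.6066 < 0.8047 → Model B

Model B


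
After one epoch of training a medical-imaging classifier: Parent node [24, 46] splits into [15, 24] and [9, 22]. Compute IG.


Parent = [24, 46], H_parent = 0.9275
H_left = 0.9612 (n=39), H_right = 0.8691 (n=31)
H_children = (39/70)·0.9612 + (31/70)·0.8691 = 0.9204
IG = 0.9275 - 0.9204 = 0.0071

0.0071


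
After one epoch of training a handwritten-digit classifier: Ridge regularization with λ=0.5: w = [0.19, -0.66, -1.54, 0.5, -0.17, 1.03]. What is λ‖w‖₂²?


‖w‖₂² = (0.19)² + (-0.66)² + (-1.54)² + (0.5)² + (-0.17)² + (1.03)²
     = 0.0361 + 0.4356 + 2.3716 + 0.25 + 0.0289 + 1.0609
     = 4.1831
λ·‖w‖₂² = 0.5·4.1831 = 2.09155

2.09155


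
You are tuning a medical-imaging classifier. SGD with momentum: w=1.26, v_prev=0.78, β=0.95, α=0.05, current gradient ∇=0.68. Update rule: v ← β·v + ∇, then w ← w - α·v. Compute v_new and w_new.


v_new = 0.95·0.78 + 0.68 = 0.741 + 0.68 = 1.421
w_new = 1.26 - 0.05·1.421 = 1.26 - 0.07105 = 1.18895

v_new=1.421, w_new=1.18895


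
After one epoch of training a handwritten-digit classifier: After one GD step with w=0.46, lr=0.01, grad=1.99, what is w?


w_new = w - α·∇
= 0.46 - 0.01·1.99
= 0.46 - 0.0199
= 0.4401

0.4401


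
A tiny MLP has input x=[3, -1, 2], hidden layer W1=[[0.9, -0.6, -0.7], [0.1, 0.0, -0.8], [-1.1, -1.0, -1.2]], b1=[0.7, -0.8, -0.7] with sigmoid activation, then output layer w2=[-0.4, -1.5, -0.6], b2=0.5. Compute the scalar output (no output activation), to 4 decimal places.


z1[0] = (0.9)·(3) + (-0.6)·(-1) + (-0.7)·(2) + 0.7 = 2.6
z1[1] = (0.1)·(3) + (0.0)·(-1) + (-0.8)·(2) - 0.8 = -2.1
z1[2] = (-1.1)·(3) + (-1.0)·(-1) + (-1.2)·(2) - 0.7 = -5.4
h = sigmoid(z1) = [0.9309, 0.1091, 0.0045]
output = (-0.4)·(0.9309) + (-1.5)·(0.1091) + (-0.6)·(0.0045) + 0.5 = -0.0387

-0.0387


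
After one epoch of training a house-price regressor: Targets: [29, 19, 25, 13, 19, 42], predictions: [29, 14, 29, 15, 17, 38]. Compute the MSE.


Squared errors: (29-29)²=0, (19-14)²=25, (25-29)²=16, (13-15)²=4, (19-17)²=4, (42-38)²=16
Sum = 65
MSE = 65/6 = 65/6

65/6


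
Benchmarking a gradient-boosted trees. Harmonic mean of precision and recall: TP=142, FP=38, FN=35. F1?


Precision = 142/180 = 0.7889
Recall = 142/177 = 0.8023
F1 = 2·P·R/(P+R) = 2·TP/(2·TP+FP+FN) = 284/(284+38+35) = 284/357 = 0.7955

0.7955


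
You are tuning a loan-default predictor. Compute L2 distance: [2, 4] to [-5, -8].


d = √((2+ 5)² + (4+ 8)²)
  = √(49 + 144)
  = √193 = 13.8924

13.8924


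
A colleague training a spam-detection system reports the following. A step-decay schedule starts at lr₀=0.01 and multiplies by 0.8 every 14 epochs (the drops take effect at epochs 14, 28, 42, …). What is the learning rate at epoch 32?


n_drops = ⌊32/14⌋ = 2
lr = 0.01·0.8^2 = 0.01·0.64 = 0.0064

0.0064


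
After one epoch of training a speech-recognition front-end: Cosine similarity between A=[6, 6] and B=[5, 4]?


A·B = 6·5 + 6·4 = 54
‖A‖ = √72 = 8.4853, ‖B‖ = √41 = 6.4031
cos = 54/(√72·√41) = 54/√2952 = 0.9939

0.9939


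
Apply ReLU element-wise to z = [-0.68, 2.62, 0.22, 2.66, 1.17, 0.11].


ReLU(-0.68) = max(0, -0.68) = 0.0
ReLU(2.62) = max(0, 2.62) = 2.62
ReLU(0.22) = max(0, 0.22) = 0.22
ReLU(2.66) = max(0, 2.66) = 2.66
ReLU(1.17) = max(0, 1.17) = 1.17
ReLU(0.11) = max(0, 0.11) = 0.11
result = [0.0, 2.62, 0.22, 2.66, 1.17, 0.11]

[0.0, 2.62, 0.22, 2.66, 1.17, 0.11]


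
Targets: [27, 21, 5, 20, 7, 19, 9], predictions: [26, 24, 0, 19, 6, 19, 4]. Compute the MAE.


Absolute errors: |27-26|=1, |21-24|=3, |5-0|=5, |20-19|=1, |7-6|=1, |19-19|=0, |9-4|=5
Sum = 16
MAE = 16/7 = 16/7

16/7


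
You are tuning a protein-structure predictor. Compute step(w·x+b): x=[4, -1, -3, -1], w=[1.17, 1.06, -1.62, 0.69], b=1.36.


z = (4)·(1.17) + (-1)·(1.06) + (-3)·(-1.62) + (-1)·(0.69) + 1.36
  = 9.15
step(z) = 1 (z≥0)

1


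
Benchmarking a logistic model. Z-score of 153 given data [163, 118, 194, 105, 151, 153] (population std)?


μ = 147.3333, σ = 29.2157
z = (153 - 147.3333)/29.2157 = 0.194

0.194


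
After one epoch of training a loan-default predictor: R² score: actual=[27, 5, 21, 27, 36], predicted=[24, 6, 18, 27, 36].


ȳ = 23.2
SS_res = Σ(y-ŷ)² = 19
SS_tot = Σ(y-ȳ)² = 528.8
R² = 1 - SS_res/SS_tot = 1 - 0.0359 = 0.9641

0.9641


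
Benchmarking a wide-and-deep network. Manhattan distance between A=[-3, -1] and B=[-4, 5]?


d = |-3+ 4| + |-1-5|
  = 1 + 6
  = 7

7


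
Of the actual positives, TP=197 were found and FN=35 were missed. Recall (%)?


Recall = TP/(TP+FN)
= 197/(197+35)
= 197/232 = 84.91%

84.91%


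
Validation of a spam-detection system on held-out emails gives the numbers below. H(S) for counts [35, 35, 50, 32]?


Probabilities: [35/152, 35/152, 50/152, 32/152] ≈ [0.2303, 0.2303, 0.3289, 0.2105]
H = -((35/152)·log₂(35/152) + (35/152)·log₂(35/152) + (50/152)·log₂(50/152) + (32/152)·log₂(32/152))
  = 1.9766 bits

1.9766 bits


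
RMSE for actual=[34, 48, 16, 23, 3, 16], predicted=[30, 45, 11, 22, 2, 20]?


MSE = 68/6 = 11.3333
RMSE = √(68/6) = 3.3665

3.3665


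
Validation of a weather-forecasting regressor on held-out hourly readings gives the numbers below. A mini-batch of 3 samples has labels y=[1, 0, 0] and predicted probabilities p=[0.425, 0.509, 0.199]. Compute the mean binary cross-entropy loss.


L[0] = -ln(0.425) = 0.8557
L[1] = -ln(1-0.509) = -ln(0.491) = 0.7113
L[2] = -ln(1-0.199) = -ln(0.801) = 0.2219
mean = (0.8557 + 0.7113 + 0.2219)/3 = 0.5963

0.5963


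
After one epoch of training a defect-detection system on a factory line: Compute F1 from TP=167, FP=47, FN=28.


Precision = 167/214 = 0.7804
Recall = 167/195 = 0.8564
F1 = 2·P·R/(P+R) = 2·TP/(2·TP+FP+FN) = 334/(334+47+28) = 334/409 = 0.8166

0.8166


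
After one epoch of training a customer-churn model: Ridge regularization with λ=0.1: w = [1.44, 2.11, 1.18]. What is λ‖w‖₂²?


‖w‖₂² = (1.44)² + (2.11)² + (1.18)²
     = 2.0736 + 4.4521 + 1.3924
     = 7.9181
λ·‖w‖₂² = 0.1·7.9181 = 0.79181

0.79181


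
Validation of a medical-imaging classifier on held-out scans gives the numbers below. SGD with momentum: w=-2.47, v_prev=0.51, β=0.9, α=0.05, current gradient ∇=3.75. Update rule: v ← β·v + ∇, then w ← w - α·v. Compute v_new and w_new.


v_new = 0.9·0.51 + 3.75 = 0.459 + 3.75 = 4.209
w_new = -2.47 - 0.05·4.209 = -2.47 - 0.21045 = -2.68045

v_new=4.209, w_new=-2.68045


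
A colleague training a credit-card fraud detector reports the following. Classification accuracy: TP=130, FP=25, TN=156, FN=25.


Accuracy = (TP+TN)/(TP+TN+FP+FN)
= (130+156)/(336)
= 286/336 = 85.12%

85.12%


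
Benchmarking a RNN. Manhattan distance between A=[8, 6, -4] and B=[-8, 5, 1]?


d = |8+ 8| + |6-5| + |-4-1|
  = 16 + 1 + 5
  = 22

22


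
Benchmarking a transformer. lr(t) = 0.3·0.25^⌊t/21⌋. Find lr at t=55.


n_drops = ⌊55/21⌋ = 2
lr = 0.3·0.25^2 = 0.3·0.0625 = 0.01875

0.01875


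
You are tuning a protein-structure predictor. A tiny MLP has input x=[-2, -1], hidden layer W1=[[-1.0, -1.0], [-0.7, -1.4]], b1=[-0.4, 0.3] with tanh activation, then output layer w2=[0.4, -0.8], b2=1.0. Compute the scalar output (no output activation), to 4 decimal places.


z1[0] = (-1.0)·(-2) + (-1.0)·(-1) - 0.4 = 2.6
z1[1] = (-0.7)·(-2) + (-1.4)·(-1) + 0.3 = 3.1
h = tanh(z1) = [0.989, 0.9959]
output = (0.4)·(0.989) + (-0.8)·(0.9959) + 1.0 = 0.5989

0.5989


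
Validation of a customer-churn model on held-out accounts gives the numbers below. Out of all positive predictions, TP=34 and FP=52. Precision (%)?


Precision = TP/(TP+FP)
= 34/(34+52)
= 34/86 = 39.53%

39.53%


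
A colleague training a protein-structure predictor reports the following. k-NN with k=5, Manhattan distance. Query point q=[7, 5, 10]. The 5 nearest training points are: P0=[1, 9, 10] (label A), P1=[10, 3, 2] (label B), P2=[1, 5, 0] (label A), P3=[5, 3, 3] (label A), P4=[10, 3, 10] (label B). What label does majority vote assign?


d(q,P0) = 10  (label A)
d(q,P1) = 13  (label B)
d(q,P2) = 16  (label A)
d(q,P3) = 11  (label A)
d(q,P4) = 5  (label B)
Votes: A=3, B=2
Majority → A

A


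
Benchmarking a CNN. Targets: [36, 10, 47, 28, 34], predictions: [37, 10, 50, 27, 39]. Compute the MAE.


Absolute errors: |36-37|=1, |10-10|=0, |47-50|=3, |28-27|=1, |34-39|=5
Sum = 10
MAE = 10/5 = 2

2


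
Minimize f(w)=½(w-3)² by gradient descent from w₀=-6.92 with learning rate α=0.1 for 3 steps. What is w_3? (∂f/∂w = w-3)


step 1: grad = -6.92-3 = -9.92; w = -6.92 - 0.1·(-9.92) = -5.928
step 2: grad = -5.928-3 = -8.928; w = -5.928 - 0.1·(-8.928) = -5.0352
step 3: grad = -5.0352-3 = -8.0352; w = -5.0352 - 0.1·(-8.0352) = -4.23168

-4.23168


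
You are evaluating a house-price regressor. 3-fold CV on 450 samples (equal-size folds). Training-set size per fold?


Fold size = 450/3 = 150
Training per fold = 450 - 150 = 300

300


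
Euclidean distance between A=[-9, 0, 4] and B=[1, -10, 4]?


d = √((-9-1)² + (0+ 10)² + (4-4)²)
  = √(100 + 100 + 0)
  = √200 = 14.1421

14.1421


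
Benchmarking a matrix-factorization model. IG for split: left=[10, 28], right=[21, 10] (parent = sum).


Parent = [31, 38], H_parent = 0.9926
H_left = 0.8315 (n=38), H_right = 0.9072 (n=31)
H_children = (38/69)·0.8315 + (31/69)·0.9072 = 0.8655
IG = 0.9926 - 0.8655 = 0.1271

0.1271


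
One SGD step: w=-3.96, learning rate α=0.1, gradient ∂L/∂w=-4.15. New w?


w_new = w - α·∇
= -3.96 - 0.1·-4.15
= -3.96 + 0.415
= -3.545

-3.545


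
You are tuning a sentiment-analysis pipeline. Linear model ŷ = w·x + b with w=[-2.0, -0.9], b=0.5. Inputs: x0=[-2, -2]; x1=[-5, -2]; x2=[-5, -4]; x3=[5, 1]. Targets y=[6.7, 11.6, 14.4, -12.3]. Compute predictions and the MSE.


ŷ0 = (-2.0)·(-2) + (-0.9)·(-2) + 0.5 = 6.3
ŷ1 = (-2.0)·(-5) + (-0.9)·(-2) + 0.5 = 12.3
ŷ2 = (-2.0)·(-5) + (-0.9)·(-4) + 0.5 = 14.1
ŷ3 = (-2.0)·(5) + (-0.9)·(1) + 0.5 = -10.4
errors² = [0.16, 0.49, 0.09, 3.61]
MSE = 4.3500/4 = 1.0875

1.0875


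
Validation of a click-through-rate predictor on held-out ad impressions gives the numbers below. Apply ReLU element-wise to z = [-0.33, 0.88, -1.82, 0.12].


ReLU(-0.33) = max(0, -0.33) = 0.0
ReLU(0.88) = max(0, 0.88) = 0.88
ReLU(-1.82) = max(0, -1.82) = 0.0
ReLU(0.12) = max(0, 0.12) = 0.12
result = [0.0, 0.88, 0.0, 0.12]

[0.0, 0.88, 0.0, 0.12]


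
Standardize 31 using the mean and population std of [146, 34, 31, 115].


μ = 81.5, σ = 50.222
z = (31 - 81.5)/50.222 = -1.0055

-1.0055


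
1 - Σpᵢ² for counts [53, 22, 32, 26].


Probabilities: [53/133, 22/133, 32/133, 26/133] ≈ [0.3985, 0.1654, 0.2406, 0.1955]
Σpᵢ² = (2809 + 484 + 1024 + 676)/133² = 4993/17689
Gini = 1 - Σpᵢ² = 1 - 4993/17689 = 0.7177

0.7177


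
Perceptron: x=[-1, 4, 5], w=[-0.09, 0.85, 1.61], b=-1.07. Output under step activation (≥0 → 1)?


z = (-1)·(-0.09) + (4)·(0.85) + (5)·(1.61) - 1.07
  = 10.47
step(z) = 1 (z≥0)

1


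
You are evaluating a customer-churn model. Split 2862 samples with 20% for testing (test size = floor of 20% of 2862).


Test = ⌊2862·20/100⌋ = 572
Train = 2862 - 572 = 2290

Train: 2290, Test: 572


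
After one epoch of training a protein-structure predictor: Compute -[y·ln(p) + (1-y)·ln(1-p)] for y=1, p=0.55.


BCE = -[y·ln(p) + (1-y)·ln(1-p)]
= -1·ln(0.55) - 0
= -ln(0.55) = 0.5978

0.5978


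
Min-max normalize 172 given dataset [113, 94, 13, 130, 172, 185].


min=13, max=185
(172-13)/(185-13) = 159/172 = 0.9244

0.9244


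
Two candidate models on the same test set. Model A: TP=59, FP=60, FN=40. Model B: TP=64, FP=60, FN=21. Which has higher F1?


Model A: P=59/119=0.4958, R=59/99=0.596, F1=2PR/(P+R)=2TP/(2TP+FP+FN)=118/218=0.5413
Model B: P=64/124=0.5161, R=64/85=0.7529, F1=2PR/(P+R)=2TP/(2TP+FP+FN)=128/209=0.6124
0.5413 < 0.6124 → Model B

Model B


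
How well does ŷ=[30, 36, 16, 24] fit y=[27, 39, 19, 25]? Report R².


ȳ = 27.5
SS_res = Σ(y-ŷ)² = 28
SS_tot = Σ(y-ȳ)² = 211
R² = 1 - SS_res/SS_tot = 1 - 0.1327 = 0.8673

0.8673


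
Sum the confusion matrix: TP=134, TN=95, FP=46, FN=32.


Total = TP + TN + FP + FN
= 134 + 95 + 46 + 32
= 307
(Predicted positive: 180, predicted negative: 127)

307


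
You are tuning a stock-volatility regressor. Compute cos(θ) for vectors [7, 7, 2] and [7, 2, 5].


A·B = 7·7 + 7·2 + 2·5 = 73
‖A‖ = √102 = 10.0995, ‖B‖ = √78 = 8.8318
cos = 73/(√102·√78) = 73/√7956 = 0.8184

0.8184


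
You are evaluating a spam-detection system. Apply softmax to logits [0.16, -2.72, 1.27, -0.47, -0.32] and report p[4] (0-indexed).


Exponentials: e^0.16=1.1735, e^-2.72=0.0659, e^1.27=3.5609, e^-0.47=0.625, e^-0.32=0.7261
Sum = 6.1514
Softmax = [0.1908, 0.0107, 0.5789, 0.1016, 0.118]
p[4] = 0.7261/6.1514 = 0.118

0.118


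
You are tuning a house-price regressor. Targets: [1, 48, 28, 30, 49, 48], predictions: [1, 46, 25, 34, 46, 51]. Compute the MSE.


Squared errors: (1-1)²=0, (48-46)²=4, (28-25)²=9, (30-34)²=16, (49-46)²=9, (48-51)²=9
Sum = 47
MSE = 47/6 = 47/6

47/6


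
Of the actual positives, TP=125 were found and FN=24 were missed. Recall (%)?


Recall = TP/(TP+FN)
= 125/(125+24)
= 125/149 = 83.89%

83.89%


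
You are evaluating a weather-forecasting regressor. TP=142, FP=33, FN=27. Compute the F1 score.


Precision = 142/175 = 0.8114
Recall = 142/169 = 0.8402
F1 = 2·P·R/(P+R) = 2·TP/(2·TP+FP+FN) = 284/(284+33+27) = 284/344 = 0.8256

0.8256


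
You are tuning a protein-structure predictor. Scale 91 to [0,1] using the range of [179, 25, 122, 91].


min=25, max=179
(91-25)/(179-25) = 66/154 = 0.4286

0.4286


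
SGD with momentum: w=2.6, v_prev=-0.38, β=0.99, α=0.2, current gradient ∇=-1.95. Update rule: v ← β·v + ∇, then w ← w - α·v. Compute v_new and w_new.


v_new = 0.99·-0.38 - 1.95 = -0.3762 - 1.95 = -2.3262
w_new = 2.6 - 0.2·-2.3262 = 2.6 + 0.46524 = 3.06524

v_new=-2.3262, w_new=3.06524


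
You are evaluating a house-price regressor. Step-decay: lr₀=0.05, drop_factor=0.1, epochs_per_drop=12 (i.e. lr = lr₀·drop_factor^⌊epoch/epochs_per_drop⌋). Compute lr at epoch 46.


n_drops = ⌊46/12⌋ = 3
lr = 0.05·0.1^3 = 0.05·0.001 = 0.00005

0.00005


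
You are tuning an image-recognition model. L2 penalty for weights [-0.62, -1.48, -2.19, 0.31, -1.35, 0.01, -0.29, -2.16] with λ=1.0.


‖w‖₂² = (-0.62)² + (-1.48)² + (-2.19)² + (0.31)² + (-1.35)² + (0.01)² + (-0.29)² + (-2.16)²
     = 0.3844 + 2.1904 + 4.7961 + 0.0961 + 1.8225 + 0.0001 + 0.0841 + 4.6656
     = 14.0393
λ·‖w‖₂² = 1.0·14.0393 = 14.0393

14.0393


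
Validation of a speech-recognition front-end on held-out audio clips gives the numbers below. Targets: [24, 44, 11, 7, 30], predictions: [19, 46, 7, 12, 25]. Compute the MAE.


Absolute errors: |24-19|=5, |44-46|=2, |11-7|=4, |7-12|=5, |30-25|=5
Sum = 21
MAE = 21/5 = 21/5

21/5


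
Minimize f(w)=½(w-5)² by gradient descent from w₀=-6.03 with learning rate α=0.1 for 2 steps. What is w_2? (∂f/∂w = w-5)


step 1: grad = -6.03-5 = -11.03; w = -6.03 - 0.1·(-11.03) = -4.927
step 2: grad = -4.927-5 = -9.927; w = -4.927 - 0.1·(-9.927) = -3.9343

-3.9343


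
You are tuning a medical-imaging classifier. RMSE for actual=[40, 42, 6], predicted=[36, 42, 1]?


MSE = 41/3 = 13.6667
RMSE = √(41/3) = 3.6968

3.6968


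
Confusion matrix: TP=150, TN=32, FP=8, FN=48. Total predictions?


Total = TP + TN + FP + FN
= 150 + 32 + 8 + 48
= 238
(Predicted positive: 158, predicted negative: 80)

238


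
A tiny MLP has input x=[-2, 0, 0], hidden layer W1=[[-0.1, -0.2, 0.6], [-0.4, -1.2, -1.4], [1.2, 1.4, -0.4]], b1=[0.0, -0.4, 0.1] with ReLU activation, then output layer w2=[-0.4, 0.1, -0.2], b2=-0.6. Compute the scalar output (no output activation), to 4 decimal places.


z1[0] = (-0.1)·(-2) + (-0.2)·(0) + (0.6)·(0) + 0.0 = 0.2
z1[1] = (-0.4)·(-2) + (-1.2)·(0) + (-1.4)·(0) - 0.4 = 0.4
z1[2] = (1.2)·(-2) + (1.4)·(0) + (-0.4)·(0) + 0.1 = -2.3
h = ReLU(z1) = [0.2, 0.4, 0.0]
output = (-0.4)·(0.2) + (0.1)·(0.4) + (-0.2)·(0.0) - 0.6 = -0.64

-0.64


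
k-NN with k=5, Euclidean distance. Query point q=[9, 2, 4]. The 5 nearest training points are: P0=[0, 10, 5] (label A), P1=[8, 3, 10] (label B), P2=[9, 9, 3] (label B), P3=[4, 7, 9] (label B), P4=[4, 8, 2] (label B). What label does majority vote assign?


d(q,P0) = 12.083  (label A)
d(q,P1) = 6.1644  (label B)
d(q,P2) = 7.0711  (label B)
d(q,P3) = 8.6603  (label B)
d(q,P4) = 8.0623  (label B)
Votes: A=1, B=4
Majority → B

B


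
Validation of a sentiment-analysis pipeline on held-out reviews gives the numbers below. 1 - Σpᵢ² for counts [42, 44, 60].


Probabilities: [42/146, 44/146, 60/146] ≈ [0.2877, 0.3014, 0.411]
Σpᵢ² = (1764 + 1936 + 3600)/146² = 7300/21316
Gini = 1 - Σpᵢ² = 1 - 7300/21316 = 0.6575

0.6575


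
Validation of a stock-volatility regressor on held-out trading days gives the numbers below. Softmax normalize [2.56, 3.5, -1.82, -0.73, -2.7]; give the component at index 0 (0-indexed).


Exponentials: e^2.56=12.9358, e^3.5=33.1155, e^-1.82=0.162, e^-0.73=0.4819, e^-2.7=0.0672
Sum = 46.7624
Softmax = [0.2766, 0.7082, 0.0035, 0.0103, 0.0014]
p[0] = 12.9358/46.7624 = 0.2766

0.2766


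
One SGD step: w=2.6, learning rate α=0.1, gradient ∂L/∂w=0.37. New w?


w_new = w - α·∇
= 2.6 - 0.1·0.37
= 2.6 - 0.037
= 2.563

2.563


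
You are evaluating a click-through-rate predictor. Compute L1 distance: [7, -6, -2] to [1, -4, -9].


d = |7-1| + |-6+ 4| + |-2+ 9|
  = 6 + 2 + 7
  = 15

15


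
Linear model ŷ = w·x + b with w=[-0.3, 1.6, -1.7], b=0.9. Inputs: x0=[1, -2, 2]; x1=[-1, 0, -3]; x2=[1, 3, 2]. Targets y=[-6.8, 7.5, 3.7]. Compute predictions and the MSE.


ŷ0 = (-0.3)·(1) + (1.6)·(-2) + (-1.7)·(2) + 0.9 = -6.0
ŷ1 = (-0.3)·(-1) + (1.6)·(0) + (-1.7)·(-3) + 0.9 = 6.3
ŷ2 = (-0.3)·(1) + (1.6)·(3) + (-1.7)·(2) + 0.9 = 2.0
errors² = [0.64, 1.44, 2.89]
MSE = 4.9700/3 = 1.6567

1.6567


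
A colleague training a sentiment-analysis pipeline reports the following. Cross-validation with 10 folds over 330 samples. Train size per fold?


Fold size = 330/10 = 33
Training per fold = 330 - 33 = 297

297


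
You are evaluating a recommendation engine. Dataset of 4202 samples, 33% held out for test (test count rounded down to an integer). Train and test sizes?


Test = ⌊4202·33/100⌋ = 1386
Train = 4202 - 1386 = 2816

Train: 2816, Test: 1386


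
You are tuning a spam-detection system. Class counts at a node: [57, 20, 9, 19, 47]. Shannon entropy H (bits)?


Probabilities: [57/152, 20/152, 9/152, 19/152, 47/152] ≈ [0.375, 0.1316, 0.0592, 0.125, 0.3092]
H = -((57/152)·log₂(57/152) + (20/152)·log₂(20/152) + (9/152)·log₂(9/152) + (19/152)·log₂(19/152) + (47/152)·log₂(47/152))
  = 2.0557 bits

2.0557 bits


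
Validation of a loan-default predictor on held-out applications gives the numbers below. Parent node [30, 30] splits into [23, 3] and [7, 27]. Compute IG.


Parent = [30, 30], H_parent = 1
H_left = 0.5159 (n=26), H_right = 0.7335 (n=34)
H_children = (26/60)·0.5159 + (34/60)·0.7335 = 0.6392
IG = 1 - 0.6392 = 0.3608

0.3608


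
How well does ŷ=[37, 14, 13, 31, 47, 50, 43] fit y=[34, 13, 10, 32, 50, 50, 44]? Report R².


ȳ = 33.2857
SS_res = Σ(y-ŷ)² = 30
SS_tot = Σ(y-ȳ)² = 1629.43
R² = 1 - SS_res/SS_tot = 1 - 0.0184 = 0.9816

0.9816


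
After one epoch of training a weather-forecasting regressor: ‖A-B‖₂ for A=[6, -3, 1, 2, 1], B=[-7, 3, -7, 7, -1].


d = √((6+ 7)² + (-3-3)² + (1+ 7)² + (2-7)² + (1+ 1)²)
  = √(169 + 36 + 64 + 25 + 4)
  = √298 = 17.2627

17.2627


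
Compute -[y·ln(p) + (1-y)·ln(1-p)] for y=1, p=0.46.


BCE = -[y·ln(p) + (1-y)·ln(1-p)]
= -1·ln(0.46) - 0
= -ln(0.46) = 0.7765

0.7765


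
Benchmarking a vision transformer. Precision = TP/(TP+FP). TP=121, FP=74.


Precision = TP/(TP+FP)
= 121/(121+74)
= 121/195 = 62.05%

62.05%


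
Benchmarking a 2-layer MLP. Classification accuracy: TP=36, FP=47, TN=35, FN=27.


Accuracy = (TP+TN)/(TP+TN+FP+FN)
= (36+35)/(145)
= 71/145 = 48.97%

48.97%


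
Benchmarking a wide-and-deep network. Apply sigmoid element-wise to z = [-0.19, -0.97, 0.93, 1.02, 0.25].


σ(-0.19) = 1/(1+e^0.19) = 0.4526
σ(-0.97) = 1/(1+e^0.97) = 0.2749
σ(0.93) = 1/(1+e^-0.93) = 0.7171
σ(1.02) = 1/(1+e^-1.02) = 0.735
σ(0.25) = 1/(1+e^-0.25) = 0.5622
result = [0.4526, 0.2749, 0.7171, 0.735, 0.5622]

[0.4526, 0.2749, 0.7171, 0.735, 0.5622]


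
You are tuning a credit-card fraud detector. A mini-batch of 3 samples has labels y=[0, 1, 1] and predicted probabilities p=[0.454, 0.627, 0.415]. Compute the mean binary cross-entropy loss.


L[0] = -ln(1-0.454) = -ln(0.546) = 0.6051
L[1] = -ln(0.627) = 0.4668
L[2] = -ln(0.415) = 0.8795
mean = (0.6051 + 0.4668 + 0.8795)/3 = 0.6505

0.6505


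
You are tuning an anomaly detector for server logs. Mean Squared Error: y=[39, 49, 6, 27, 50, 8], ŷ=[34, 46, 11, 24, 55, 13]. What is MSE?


Squared errors: (39-34)²=25, (49-46)²=9, (6-11)²=25, (27-24)²=9, (50-55)²=25, (8-13)²=25
Sum = 118
MSE = 118/6 = 59/3

59/3


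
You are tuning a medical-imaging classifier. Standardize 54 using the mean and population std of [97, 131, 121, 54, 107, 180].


μ = 115, σ = 37.9166
z = (54 - 115)/37.9166 = -1.6088

-1.6088


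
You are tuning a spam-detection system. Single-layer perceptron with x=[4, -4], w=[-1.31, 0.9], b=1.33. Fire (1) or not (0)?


z = (4)·(-1.31) + (-4)·(0.9) + 1.33
  = -7.51
step(z) = 0 (z<0)

0


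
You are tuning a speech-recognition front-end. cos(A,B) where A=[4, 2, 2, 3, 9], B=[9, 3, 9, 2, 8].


A·B = 4·9 + 2·3 + 2·9 + 3·2 + 9·8 = 138
‖A‖ = √114 = 10.6771, ‖B‖ = √239 = 15.4596
cos = 138/(√114·√239) = 138/√27246 = 0.836

0.836


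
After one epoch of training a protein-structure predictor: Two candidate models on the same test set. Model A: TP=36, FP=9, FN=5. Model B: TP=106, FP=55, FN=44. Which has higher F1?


Model A: P=36/45=0.8, R=36/41=0.878, F1=2PR/(P+R)=2TP/(2TP+FP+FN)=72/86=0.8372
Model B: P=106/161=0.6584, R=106/150=0.7067, F1=2PR/(P+R)=2TP/(2TP+FP+FN)=212/311=0.6817
0.8372 > 0.6817 → Model A

Model A


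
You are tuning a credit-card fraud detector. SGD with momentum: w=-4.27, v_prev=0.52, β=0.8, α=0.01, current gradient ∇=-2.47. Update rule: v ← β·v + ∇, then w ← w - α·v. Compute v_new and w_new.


v_new = 0.8·0.52 - 2.47 = 0.416 - 2.47 = -2.054
w_new = -4.27 - 0.01·-2.054 = -4.27 + 0.02054 = -4.24946

v_new=-2.054, w_new=-4.24946


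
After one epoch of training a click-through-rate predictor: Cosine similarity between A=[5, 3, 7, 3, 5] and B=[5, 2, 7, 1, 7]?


A·B = 5·5 + 3·2 + 7·7 + 3·1 + 5·7 = 118
‖A‖ = √117 = 10.8167, ‖B‖ = √128 = 11.3137
cos = 118/(√117·√128) = 118/√14976 = 0.9642

0.9642


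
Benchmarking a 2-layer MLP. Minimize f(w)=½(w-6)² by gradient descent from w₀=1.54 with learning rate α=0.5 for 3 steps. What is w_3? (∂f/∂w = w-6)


step 1: grad = 1.54-6 = -4.46; w = 1.54 - 0.5·(-4.46) = 3.77
step 2: grad = 3.77-6 = -2.23; w = 3.77 - 0.5·(-2.23) = 4.885
step 3: grad = 4.885-6 = -1.115; w = 4.885 - 0.5·(-1.115) = 5.4425

5.4425


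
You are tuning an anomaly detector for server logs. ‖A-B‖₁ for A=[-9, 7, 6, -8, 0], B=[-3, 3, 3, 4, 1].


d = |-9+ 3| + |7-3| + |6-3| + |-8-4| + |0-1|
  = 6 + 4 + 3 + 12 + 1
  = 26

26


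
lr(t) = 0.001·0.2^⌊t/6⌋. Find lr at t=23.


n_drops = ⌊23/6⌋ = 3
lr = 0.001·0.2^3 = 0.001·0.008 = 0.000008

0.000008


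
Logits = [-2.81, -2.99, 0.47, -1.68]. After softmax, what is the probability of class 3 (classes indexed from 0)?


Exponentials: e^-2.81=0.0602, e^-2.99=0.0503, e^0.47=1.6, e^-1.68=0.1864
Sum = 1.8969
Softmax = [0.0317, 0.0265, 0.8435, 0.0983]
p[3] = 0.1864/1.8969 = 0.0983

0.0983


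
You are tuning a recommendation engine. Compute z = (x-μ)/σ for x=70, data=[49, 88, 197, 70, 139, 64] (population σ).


μ = 101.1667, σ = 51.4179
z = (70 - 101.1667)/51.4179 = -0.6061

-0.6061


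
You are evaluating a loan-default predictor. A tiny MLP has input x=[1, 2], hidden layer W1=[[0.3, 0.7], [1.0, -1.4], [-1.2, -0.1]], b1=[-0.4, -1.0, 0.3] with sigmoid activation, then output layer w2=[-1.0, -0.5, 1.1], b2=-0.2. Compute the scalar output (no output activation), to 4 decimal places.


z1[0] = (0.3)·(1) + (0.7)·(2) - 0.4 = 1.3
z1[1] = (1.0)·(1) + (-1.4)·(2) - 1.0 = -2.8
z1[2] = (-1.2)·(1) + (-0.1)·(2) + 0.3 = -1.1
h = sigmoid(z1) = [0.7858, 0.0573, 0.2497]
output = (-1.0)·(0.7858) + (-0.5)·(0.0573) + (1.1)·(0.2497) - 0.2 = -0.7398

-0.7398


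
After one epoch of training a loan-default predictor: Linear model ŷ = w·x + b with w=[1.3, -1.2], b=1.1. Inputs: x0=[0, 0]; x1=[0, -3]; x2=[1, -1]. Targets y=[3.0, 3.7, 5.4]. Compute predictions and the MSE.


ŷ0 = (1.3)·(0) + (-1.2)·(0) + 1.1 = 1.1
ŷ1 = (1.3)·(0) + (-1.2)·(-3) + 1.1 = 4.7
ŷ2 = (1.3)·(1) + (-1.2)·(-1) + 1.1 = 3.6
errors² = [3.61, 1.0, 3.24]
MSE = 7.8500/3 = 2.6167

2.6167


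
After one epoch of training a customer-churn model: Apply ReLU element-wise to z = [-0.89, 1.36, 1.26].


ReLU(-0.89) = max(0, -0.89) = 0.0
ReLU(1.36) = max(0, 1.36) = 1.36
ReLU(1.26) = max(0, 1.26) = 1.26
result = [0.0, 1.36, 1.26]

[0.0, 1.36, 1.26]


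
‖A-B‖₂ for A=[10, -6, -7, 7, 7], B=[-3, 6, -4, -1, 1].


d = √((10+ 3)² + (-6-6)² + (-7+ 4)² + (7+ 1)² + (7-1)²)
  = √(169 + 144 + 9 + 64 + 36)
  = √422 = 20.5426

20.5426


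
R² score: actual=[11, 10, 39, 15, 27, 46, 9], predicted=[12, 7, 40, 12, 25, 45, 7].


ȳ = 22.4286
SS_res = Σ(y-ŷ)² = 29
SS_tot = Σ(y-ȳ)² = 1371.71
R² = 1 - SS_res/SS_tot = 1 - 0.0211 = 0.9789

0.9789


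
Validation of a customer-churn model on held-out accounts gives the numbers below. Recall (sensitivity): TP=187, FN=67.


Recall = TP/(TP+FN)
= 187/(187+67)
= 187/254 = 73.62%

73.62%


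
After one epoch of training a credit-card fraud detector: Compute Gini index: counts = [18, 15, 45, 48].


Probabilities: [18/126, 15/126, 45/126, 48/126] ≈ [0.1429, 0.119, 0.3571, 0.381]
Σpᵢ² = (324 + 225 + 2025 + 2304)/126² = 4878/15876
Gini = 1 - Σpᵢ² = 1 - 4878/15876 = 0.6927

0.6927


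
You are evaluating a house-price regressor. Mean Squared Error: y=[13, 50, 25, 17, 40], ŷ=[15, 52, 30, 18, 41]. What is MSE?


Squared errors: (13-15)²=4, (50-52)²=4, (25-30)²=25, (17-18)²=1, (40-41)²=1
Sum = 35
MSE = 35/5 = 7

7


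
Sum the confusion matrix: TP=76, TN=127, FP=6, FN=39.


Total = TP + TN + FP + FN
= 76 + 127 + 6 + 39
= 248
(Predicted positive: 82, predicted negative: 166)

248


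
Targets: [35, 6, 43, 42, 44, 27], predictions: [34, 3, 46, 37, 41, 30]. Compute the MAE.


Absolute errors: |35-34|=1, |6-3|=3, |43-46|=3, |42-37|=5, |44-41|=3, |27-30|=3
Sum = 18
MAE = 18/6 = 3

3


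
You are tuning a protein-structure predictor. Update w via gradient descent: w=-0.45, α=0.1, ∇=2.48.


w_new = w - α·∇
= -0.45 - 0.1·2.48
= -0.45 - 0.248
= -0.698

-0.698


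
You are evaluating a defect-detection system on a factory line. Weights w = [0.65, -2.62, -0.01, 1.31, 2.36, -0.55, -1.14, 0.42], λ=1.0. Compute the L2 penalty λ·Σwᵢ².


‖w‖₂² = (0.65)² + (-2.62)² + (-0.01)² + (1.31)² + (2.36)² + (-0.55)² + (-1.14)² + (0.42)²
     = 0.4225 + 6.8644 + 0.0001 + 1.7161 + 5.5696 + 0.3025 + 1.2996 + 0.1764
     = 16.3512
λ·‖w‖₂² = 1.0·16.3512 = 16.3512

16.3512


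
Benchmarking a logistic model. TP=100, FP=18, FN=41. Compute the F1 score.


Precision = 100/118 = 0.8475
Recall = 100/141 = 0.7092
F1 = 2·P·R/(P+R) = 2·TP/(2·TP+FP+FN) = 200/(200+18+41) = 200/259 = 0.7722

0.7722


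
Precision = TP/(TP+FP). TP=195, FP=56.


Precision = TP/(TP+FP)
= 195/(195+56)
= 195/251 = 77.69%

77.69%


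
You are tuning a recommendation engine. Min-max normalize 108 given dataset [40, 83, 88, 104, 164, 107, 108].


min=40, max=164
(108-40)/(164-40) = 68/124 = 0.5484

0.5484


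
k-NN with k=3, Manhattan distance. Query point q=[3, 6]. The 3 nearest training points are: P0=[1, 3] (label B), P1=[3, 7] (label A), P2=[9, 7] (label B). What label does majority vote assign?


d(q,P0) = 5  (label B)
d(q,P1) = 1  (label A)
d(q,P2) = 7  (label B)
Votes: A=1, B=2
Majority → B

B


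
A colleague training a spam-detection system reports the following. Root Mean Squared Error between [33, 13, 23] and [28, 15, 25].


MSE = 33/3 = 11
RMSE = √(33/3) = 3.3166

3.3166


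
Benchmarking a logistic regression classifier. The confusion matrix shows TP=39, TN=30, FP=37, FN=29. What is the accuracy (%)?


Accuracy = (TP+TN)/(TP+TN+FP+FN)
= (39+30)/(135)
= 69/135 = 51.11%

51.11%
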